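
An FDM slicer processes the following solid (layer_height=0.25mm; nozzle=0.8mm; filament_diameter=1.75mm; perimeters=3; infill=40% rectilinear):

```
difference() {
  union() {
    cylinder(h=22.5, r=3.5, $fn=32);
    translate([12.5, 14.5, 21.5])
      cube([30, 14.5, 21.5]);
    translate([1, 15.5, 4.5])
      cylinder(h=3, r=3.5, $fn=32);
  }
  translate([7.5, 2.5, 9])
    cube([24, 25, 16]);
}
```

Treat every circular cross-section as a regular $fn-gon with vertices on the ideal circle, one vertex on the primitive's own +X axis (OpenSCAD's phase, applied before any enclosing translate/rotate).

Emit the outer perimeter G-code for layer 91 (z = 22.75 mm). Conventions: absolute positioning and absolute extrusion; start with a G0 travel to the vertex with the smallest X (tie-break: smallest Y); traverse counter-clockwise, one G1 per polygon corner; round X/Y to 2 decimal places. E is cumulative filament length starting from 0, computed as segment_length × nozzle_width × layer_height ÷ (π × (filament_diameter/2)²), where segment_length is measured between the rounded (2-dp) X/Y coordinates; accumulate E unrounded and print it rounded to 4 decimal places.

G0 X12.50 Y27.50 Z22.75
G1 X31.50 Y27.50 E1.5799
G1 X31.50 Y14.50 E2.6608
G1 X42.50 Y14.50 E3.5755
G1 X42.50 Y29.00 E4.7811
G1 X12.50 Y29.00 E7.2757
G1 X12.50 Y27.50 E7.4004

At z = 22.75 mm: the cylinder is absent (z outside [0, 22.5]); the 30×14.5 cube at (12.5, 14.5) contributes its full rectangle; the cylinder at (1, 15.5) is not intersected at this z (z outside [4.5, 7.5]); Taking the union: only the 30×14.5 cube at (12.5, 14.5) is present, so the union is just that shape — 1 connected region; the cube at (7.5, 2.5) (footprint 24×25) is included at this height; Subtracting the remaining from the first: starting from the result so far, the 24×25 cube at (7.5, 2.5) partially overlaps it — only the 247.00 mm² overlap (of its 600.00 mm²) is removed, clipping the outline — 1 connected region. The outline is a single polygon with 6 vertices. Extrusion per mm of travel: 0.8 × 0.25 / (π × 0.875²) = 0.083150. Accumulating E over each segment gives final E = 7.4004.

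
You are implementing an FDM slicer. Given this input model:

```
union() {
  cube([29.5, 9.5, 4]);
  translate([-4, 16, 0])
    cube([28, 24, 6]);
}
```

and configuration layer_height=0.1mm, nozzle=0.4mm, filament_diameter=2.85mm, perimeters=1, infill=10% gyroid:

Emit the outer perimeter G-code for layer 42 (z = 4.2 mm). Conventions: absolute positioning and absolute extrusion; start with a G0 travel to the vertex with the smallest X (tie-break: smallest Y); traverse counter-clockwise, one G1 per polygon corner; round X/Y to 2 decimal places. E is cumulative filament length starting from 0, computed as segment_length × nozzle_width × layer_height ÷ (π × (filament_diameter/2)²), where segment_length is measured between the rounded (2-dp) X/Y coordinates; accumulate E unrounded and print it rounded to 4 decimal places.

At z = 4.2 mm: the cube is not intersected at this z (z outside [0, 4]); the cube at (-4, 16) is present — its section is the full 28×24 rectangle; Merging all regions: only the 28×24 cube at (-4, 16) is present, so the union is just that shape — 1 connected region. The outline is a single polygon with 4 vertices. Extrusion per mm of travel: 0.4 × 0.1 / (π × 1.425²) = 0.006270. Accumulating E over each segment gives final E = 0.6521.

G0 X-4.00 Y16.00 Z4.20
G1 X24.00 Y16.00 E0.1756
G1 X24.00 Y40.00 E0.3260
G1 X-4.00 Y40.00 E0.5016
G1 X-4.00 Y16.00 E0.6521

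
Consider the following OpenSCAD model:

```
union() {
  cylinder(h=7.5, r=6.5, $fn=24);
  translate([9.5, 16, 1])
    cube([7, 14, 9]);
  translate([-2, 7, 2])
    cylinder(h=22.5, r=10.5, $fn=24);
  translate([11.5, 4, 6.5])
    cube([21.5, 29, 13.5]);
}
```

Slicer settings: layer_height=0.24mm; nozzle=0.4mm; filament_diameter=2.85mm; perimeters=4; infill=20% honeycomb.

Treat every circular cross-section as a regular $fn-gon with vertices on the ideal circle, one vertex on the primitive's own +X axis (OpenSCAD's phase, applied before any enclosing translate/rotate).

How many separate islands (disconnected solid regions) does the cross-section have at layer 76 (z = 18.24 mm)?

2

At z = 18.24 mm: the cylinder is absent (z outside [0, 7.5]); the cube at (9.5, 16) is absent (z outside [1, 10]); the r=10.5 cylinder at (-2, 7) contributes a regular 24-gon of circumradius 10.5; the 21.5×29 cube at (11.5, 4) contributes its full rectangle; Combining (union): the 2 present regions are separate (no shared area or edge), so areas and boundary lengths simply add and each stays a separate island — 2 connected regions. Overall, the cross-section has 2 separate islands. Island count = 2.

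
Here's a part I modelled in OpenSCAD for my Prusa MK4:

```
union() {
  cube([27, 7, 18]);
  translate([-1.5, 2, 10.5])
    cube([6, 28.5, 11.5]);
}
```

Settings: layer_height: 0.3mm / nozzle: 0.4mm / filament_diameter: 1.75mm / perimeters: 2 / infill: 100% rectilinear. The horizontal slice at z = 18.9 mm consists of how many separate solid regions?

At z = 18.9 mm: the cube is not intersected at this z (z outside [0, 18]); the cube at (-1.5, 2) (footprint 6×28.5) is included at this height; Combining (union): only the 6×28.5 cube at (-1.5, 2) is present, so the union is just that shape — 1 connected region. The result has 1 disconnected region.

1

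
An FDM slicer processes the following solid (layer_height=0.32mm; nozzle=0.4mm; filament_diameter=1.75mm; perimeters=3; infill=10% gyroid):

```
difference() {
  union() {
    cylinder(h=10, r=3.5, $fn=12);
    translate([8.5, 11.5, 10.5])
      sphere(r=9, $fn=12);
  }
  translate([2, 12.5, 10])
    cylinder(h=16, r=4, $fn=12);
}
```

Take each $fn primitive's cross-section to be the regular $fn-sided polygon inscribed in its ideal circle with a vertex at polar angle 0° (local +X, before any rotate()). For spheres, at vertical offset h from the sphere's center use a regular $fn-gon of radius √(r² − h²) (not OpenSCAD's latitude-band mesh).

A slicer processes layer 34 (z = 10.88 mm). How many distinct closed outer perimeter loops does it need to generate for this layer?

1

At z = 10.88 mm: the cylinder is absent (z outside [0, 10]); the sphere at (8.5, 11.5): section is a regular 12-gon, circumradius = √(r²−h²) = √(9²−0.38²) = 8.992; Merging all regions: only the r=9 sphere at (8.5, 11.5) is present, so the union is just that shape — 1 connected region; the cylinder at (2, 12.5): section is a regular 12-gon, circumradius r=4; After the difference (first − rest): starting from that combined region, the r=4 cylinder at (2, 12.5) partially overlaps it — only the 38.76 mm² overlap (of its 48.00 mm²) is removed, clipping the outline — 1 connected region. The result has 1 disconnected region.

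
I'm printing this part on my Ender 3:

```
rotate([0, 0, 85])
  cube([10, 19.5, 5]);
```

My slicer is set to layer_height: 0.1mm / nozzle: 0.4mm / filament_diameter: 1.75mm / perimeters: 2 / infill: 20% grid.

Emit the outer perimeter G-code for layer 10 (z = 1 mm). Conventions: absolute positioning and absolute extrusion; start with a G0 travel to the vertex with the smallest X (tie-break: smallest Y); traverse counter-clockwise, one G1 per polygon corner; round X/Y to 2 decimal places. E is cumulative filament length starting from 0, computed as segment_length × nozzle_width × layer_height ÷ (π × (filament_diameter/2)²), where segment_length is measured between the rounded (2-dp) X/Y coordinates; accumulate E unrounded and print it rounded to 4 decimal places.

At z = 1 mm: the 10×19.5 cube contributes its full rectangle; (whole slice rotated 85° about Z — lengths, areas and connectivity unchanged). The outline is a single polygon with 4 vertices. Extrusion per mm of travel: 0.4 × 0.1 / (π × 0.875²) = 0.016630. Accumulating E over each segment gives final E = 0.9811.

G0 X-19.43 Y1.70 Z1.00
G1 X0.00 Y0.00 E0.3244
G1 X0.87 Y9.96 E0.4906
G1 X-18.55 Y11.66 E0.8148
G1 X-19.43 Y1.70 E0.9811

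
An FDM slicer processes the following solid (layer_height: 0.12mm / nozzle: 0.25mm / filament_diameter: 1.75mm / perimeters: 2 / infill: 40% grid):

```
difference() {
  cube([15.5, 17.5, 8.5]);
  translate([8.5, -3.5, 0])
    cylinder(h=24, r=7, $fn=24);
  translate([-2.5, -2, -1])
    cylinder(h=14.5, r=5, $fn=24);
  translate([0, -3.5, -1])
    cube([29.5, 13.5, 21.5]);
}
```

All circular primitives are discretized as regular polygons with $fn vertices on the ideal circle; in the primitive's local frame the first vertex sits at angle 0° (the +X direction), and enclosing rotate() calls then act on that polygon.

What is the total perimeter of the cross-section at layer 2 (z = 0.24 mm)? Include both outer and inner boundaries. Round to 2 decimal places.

46.00 mm

At z = 0.24 mm: the cube is present — its section is the full 15.5×17.5 rectangle (perimeter 66.00 mm); the r=7 cylinder at (8.5, -3.5) contributes a regular 24-gon of circumradius 7 (perimeter = 2·24·7.000·sin(180°/24) = 43.86 mm); the r=5 cylinder at (-2.5, -2) gives a regular 24-gon of circumradius 5 (constant along its height) (perimeter = 2·24·5.000·sin(180°/24) = 31.33 mm); the cube at (0, -3.5) (footprint 29.5×13.5) is included at this height (perimeter 86.00 mm); Subtracting the remaining from the first: starting from the 15.5×17.5 cube, the r=7 cylinder at (8.5, -3.5) partially overlaps it — only the 29.51 mm² overlap (of its 152.19 mm²) is removed, clipping the outline; the r=5 cylinder at (-2.5, -2) partially overlaps it — only the 2.86 mm² overlap (of its 77.65 mm²) is removed, clipping the outline; the 29.5×13.5 cube at (0, -3.5) partially overlaps it — only the 122.63 mm² overlap (of its 398.25 mm²) is removed, clipping the outline — boundary = 46.00 mm. Overall, the cross-section is a single solid region. Total boundary length (outer) = 46.00 mm.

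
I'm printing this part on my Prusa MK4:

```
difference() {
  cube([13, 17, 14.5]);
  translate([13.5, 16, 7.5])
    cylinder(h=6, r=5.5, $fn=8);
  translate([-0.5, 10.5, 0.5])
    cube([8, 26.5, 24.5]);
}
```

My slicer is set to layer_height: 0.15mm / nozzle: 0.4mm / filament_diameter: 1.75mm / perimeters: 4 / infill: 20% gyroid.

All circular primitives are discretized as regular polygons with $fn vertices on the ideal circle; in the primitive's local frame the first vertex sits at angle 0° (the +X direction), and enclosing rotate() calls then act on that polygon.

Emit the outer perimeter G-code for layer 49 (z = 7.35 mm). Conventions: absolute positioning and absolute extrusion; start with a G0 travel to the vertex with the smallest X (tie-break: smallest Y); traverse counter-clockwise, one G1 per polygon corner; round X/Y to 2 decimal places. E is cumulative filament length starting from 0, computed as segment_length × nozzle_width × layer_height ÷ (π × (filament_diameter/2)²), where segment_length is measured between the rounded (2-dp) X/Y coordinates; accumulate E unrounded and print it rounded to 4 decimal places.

G0 X0.00 Y0.00 Z7.35
G1 X13.00 Y0.00 E0.3243
G1 X13.00 Y17.00 E0.7484
G1 X7.50 Y17.00 E0.8856
G1 X7.50 Y10.50 E1.0477
G1 X0.00 Y10.50 E1.2348
G1 X0.00 Y0.00 E1.4967

At z = 7.35 mm: the 13×17 cube contributes its full rectangle; the cylinder at (13.5, 16) is absent (z outside [7.5, 13.5]); the cube at (-0.5, 10.5) is present — its section is the full 8×26.5 rectangle; After the difference (first − rest): starting from the 13×17 cube, the 8×26.5 cube at (-0.5, 10.5) partially overlaps it — only the 48.75 mm² overlap (of its 212.00 mm²) is removed, clipping the outline — 1 connected region. The outline is a single polygon with 6 vertices. Extrusion per mm of travel: 0.4 × 0.15 / (π × 0.875²) = 0.024945. Accumulating E over each segment gives final E = 1.4967.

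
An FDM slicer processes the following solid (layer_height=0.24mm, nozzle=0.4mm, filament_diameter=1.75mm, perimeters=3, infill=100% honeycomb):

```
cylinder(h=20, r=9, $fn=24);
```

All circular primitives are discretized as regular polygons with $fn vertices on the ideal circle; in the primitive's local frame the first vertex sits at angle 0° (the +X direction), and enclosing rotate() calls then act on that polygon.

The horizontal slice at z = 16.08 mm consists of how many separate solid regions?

1

At z = 16.08 mm: the r=9 cylinder gives a regular 24-gon of circumradius 9 (constant along its height). The result has 1 disconnected region.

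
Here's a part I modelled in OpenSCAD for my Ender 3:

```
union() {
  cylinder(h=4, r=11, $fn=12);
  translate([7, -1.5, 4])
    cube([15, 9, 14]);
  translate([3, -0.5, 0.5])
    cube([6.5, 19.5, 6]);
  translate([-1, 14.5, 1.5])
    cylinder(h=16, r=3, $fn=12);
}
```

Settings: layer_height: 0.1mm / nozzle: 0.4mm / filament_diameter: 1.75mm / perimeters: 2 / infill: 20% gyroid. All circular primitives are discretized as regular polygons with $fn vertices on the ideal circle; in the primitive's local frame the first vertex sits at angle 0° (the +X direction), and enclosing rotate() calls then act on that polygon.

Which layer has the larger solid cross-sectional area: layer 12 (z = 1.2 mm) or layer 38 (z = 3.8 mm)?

Layer 12 (z = 1.2): the r=11 cylinder gives a regular 12-gon of circumradius 11 (constant along its height) (area = (12/2)·11.000²·sin(360°/12) = 363.00 mm²); the cube at (7, -1.5) is absent (z outside [4, 18]); the 6.5×19.5 cube at (3, -0.5) contributes its full rectangle (area 126.75 mm²); the cylinder at (-1, 14.5) is not intersected at this z (z outside [1.5, 17.5]); Combining (union): the regions partially overlap — summed areas 489.75 mm² minus the doubly-counted overlap 58.01 mm² gives 431.74 mm² — area = 431.74 mm². So its area = 431.74 mm². Layer 38 (z = 3.8): the r=11 cylinder contributes a regular 12-gon of circumradius 11 (area = (12/2)·11.000²·sin(360°/12) = 363.00 mm²); the cube at (7, -1.5) is not intersected at this z (z outside [4, 18]); the cube at (3, -0.5) (footprint 6.5×19.5) is included at this height (area 126.75 mm²); the r=3 cylinder at (-1, 14.5) gives a regular 12-gon of circumradius 3 (constant along its height) (area = (12/2)·3.000²·sin(360°/12) = 27.00 mm²); Taking the union: the regions partially overlap — summed areas 516.75 mm² minus the doubly-counted overlap 58.01 mm² gives 458.74 mm² — area = 458.74 mm². So its area = 458.74 mm². Layer 38 is larger (458.74 vs 431.74 mm²).

layer 38 (z = 3.8 mm)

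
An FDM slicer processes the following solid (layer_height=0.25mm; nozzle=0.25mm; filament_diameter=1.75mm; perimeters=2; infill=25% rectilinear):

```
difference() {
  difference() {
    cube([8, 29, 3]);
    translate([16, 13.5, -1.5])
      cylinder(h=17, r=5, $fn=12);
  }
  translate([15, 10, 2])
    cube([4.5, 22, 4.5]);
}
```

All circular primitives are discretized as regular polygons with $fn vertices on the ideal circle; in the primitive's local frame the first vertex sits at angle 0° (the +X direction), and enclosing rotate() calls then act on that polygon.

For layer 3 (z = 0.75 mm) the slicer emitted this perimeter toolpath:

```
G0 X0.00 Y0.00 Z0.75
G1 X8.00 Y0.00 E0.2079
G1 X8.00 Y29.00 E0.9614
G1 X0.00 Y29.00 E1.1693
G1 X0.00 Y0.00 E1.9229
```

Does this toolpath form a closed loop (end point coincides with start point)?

yes

Start point (G0): (0.00, 0.00). End point (last G1): the path returns to the start — closed.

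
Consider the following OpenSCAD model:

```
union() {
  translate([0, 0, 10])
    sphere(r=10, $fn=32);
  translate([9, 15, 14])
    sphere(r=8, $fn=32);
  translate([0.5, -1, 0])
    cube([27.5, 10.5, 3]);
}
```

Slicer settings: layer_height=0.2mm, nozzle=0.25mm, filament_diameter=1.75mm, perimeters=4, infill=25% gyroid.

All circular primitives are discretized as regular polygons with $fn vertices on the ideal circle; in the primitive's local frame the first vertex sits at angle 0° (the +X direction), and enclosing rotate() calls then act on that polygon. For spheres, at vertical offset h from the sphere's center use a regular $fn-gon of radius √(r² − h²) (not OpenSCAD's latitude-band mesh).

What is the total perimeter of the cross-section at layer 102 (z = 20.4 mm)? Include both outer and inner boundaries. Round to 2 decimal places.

30.11 mm

At z = 20.4 mm: the sphere does not reach this height (|z−center|=10.400 > r=10); the r=8 sphere at (9, 15) contributes a regular 32-gon of circumradius √(8²−6.4²) = 4.800 (perimeter = 2·32·4.800·sin(180°/32) = 30.11 mm); the cube at (0.5, -1) is absent (z outside [0, 3]); Taking the union: only the r=8 sphere at (9, 15) is present, so the union is just that shape — boundary = 30.11 mm. Overall, the cross-section is a single solid region. Total boundary length (outer) = 30.11 mm.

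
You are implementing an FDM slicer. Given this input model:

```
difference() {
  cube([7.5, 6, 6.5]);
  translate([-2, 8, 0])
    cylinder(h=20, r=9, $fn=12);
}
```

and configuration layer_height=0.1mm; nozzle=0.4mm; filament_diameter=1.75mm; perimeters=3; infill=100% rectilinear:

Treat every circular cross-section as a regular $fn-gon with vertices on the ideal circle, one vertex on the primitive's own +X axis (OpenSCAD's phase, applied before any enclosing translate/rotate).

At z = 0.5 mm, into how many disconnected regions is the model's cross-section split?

At z = 0.5 mm: the 7.5×6 cube contributes its full rectangle; the r=9 cylinder at (-2, 8) gives a regular 12-gon of circumradius 9 (constant along its height); Taking the first minus the rest: starting from the 7.5×6 cube, the r=9 cylinder at (-2, 8) partially overlaps it — only the 29.42 mm² overlap (of its 243.00 mm²) is removed, clipping the outline — 1 connected region. The result has 1 disconnected region.

1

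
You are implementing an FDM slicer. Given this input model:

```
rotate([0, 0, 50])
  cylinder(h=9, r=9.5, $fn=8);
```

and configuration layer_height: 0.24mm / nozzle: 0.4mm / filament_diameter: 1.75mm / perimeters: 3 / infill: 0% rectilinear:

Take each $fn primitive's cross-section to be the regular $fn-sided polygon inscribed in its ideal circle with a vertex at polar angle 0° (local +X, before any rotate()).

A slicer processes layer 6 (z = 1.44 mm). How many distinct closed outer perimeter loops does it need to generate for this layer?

1

At z = 1.44 mm: the cylinder: section is a regular 8-gon, circumradius r=9.5; (whole slice rotated 50° about Z — lengths, areas and connectivity unchanged). The result has 1 disconnected region.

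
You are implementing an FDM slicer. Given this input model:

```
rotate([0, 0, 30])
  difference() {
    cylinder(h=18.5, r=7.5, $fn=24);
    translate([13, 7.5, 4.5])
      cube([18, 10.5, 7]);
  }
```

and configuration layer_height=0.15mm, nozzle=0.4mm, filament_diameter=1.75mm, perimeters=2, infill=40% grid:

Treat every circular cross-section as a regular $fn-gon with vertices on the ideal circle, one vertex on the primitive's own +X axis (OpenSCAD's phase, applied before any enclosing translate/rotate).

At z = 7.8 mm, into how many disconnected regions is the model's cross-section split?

At z = 7.8 mm: the r=7.5 cylinder gives a regular 24-gon of circumradius 7.5 (constant along its height); the 18×10.5 cube at (13, 7.5) contributes its full rectangle; After the difference (first − rest): starting from the r=7.5 cylinder, the 18×10.5 cube at (13, 7.5) misses the remaining region (no effect) — 1 connected region; (whole slice rotated 30° about Z — lengths, areas and connectivity unchanged). The result has 1 disconnected region.

1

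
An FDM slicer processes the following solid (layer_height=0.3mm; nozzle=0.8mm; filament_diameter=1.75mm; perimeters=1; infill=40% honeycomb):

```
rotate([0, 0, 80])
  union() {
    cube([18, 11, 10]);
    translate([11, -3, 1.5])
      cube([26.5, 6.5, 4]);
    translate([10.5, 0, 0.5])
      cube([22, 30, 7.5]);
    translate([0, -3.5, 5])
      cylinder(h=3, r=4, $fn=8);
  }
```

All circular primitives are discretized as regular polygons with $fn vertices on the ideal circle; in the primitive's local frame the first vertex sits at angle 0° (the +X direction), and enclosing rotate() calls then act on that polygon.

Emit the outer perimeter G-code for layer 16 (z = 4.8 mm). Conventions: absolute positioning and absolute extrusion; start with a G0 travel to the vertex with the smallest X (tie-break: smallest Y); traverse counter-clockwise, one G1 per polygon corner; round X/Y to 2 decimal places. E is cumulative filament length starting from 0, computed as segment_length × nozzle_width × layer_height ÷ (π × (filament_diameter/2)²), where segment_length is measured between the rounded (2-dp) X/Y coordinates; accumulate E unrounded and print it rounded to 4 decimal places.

At z = 4.8 mm: the cube is present — its section is the full 18×11 rectangle; the 26.5×6.5 cube at (11, -3) contributes its full rectangle; the 22×30 cube at (10.5, 0) contributes its full rectangle; the cylinder at (0, -3.5) does not reach this height (z outside [5, 8]); Taking the union: the regions partially overlap (shared area 157.75 mm²), so overlapping operands fuse into one piece — 1 connected region; (whole slice rotated 80° about Z — lengths, areas and connectivity unchanged). The outline is a single polygon with 10 vertices. Extrusion per mm of travel: 0.8 × 0.3 / (π × 0.875²) = 0.099780. Accumulating E over each segment gives final E = 14.0703.

G0 X-27.72 Y15.55 Z4.80
G1 X-9.01 Y12.25 E1.8957
G1 X-10.83 Y1.91 E2.9433
G1 X0.00 Y0.00 E4.0406
G1 X1.91 Y10.83 E5.1379
G1 X4.86 Y10.31 E5.4368
G1 X9.47 Y36.41 E8.0814
G1 X3.06 Y37.54 E8.7308
G1 X2.20 Y32.61 E9.2302
G1 X-23.90 Y37.22 E11.8747
G1 X-27.72 Y15.55 E14.0703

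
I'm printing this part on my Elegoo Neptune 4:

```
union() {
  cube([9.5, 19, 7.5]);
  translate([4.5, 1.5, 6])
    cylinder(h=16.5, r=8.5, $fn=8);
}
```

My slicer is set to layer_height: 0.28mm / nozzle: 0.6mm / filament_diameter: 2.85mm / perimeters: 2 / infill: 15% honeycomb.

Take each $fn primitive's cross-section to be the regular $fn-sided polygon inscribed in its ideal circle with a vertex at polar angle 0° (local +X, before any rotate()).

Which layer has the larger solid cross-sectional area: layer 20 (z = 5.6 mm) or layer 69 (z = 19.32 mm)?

layer 69 (z = 19.32 mm)

Layer 20 (z = 5.6): the cube is present — its section is the full 9.5×19 rectangle (area 180.50 mm²); the cylinder at (4.5, 1.5) is not intersected at this z (z outside [6, 22.5]); Taking the union: only the 9.5×19 cube is present, so the union is just that shape — area = 180.50 mm². So its area = 180.50 mm². Layer 69 (z = 19.32): the cube does not reach this height (z outside [0, 7.5]); the cylinder at (4.5, 1.5): section is a regular 8-gon, circumradius r=8.5 (area = (8/2)·8.500²·sin(360°/8) = 204.35 mm²); Taking the union: only the r=8.5 cylinder at (4.5, 1.5) is present, so the union is just that shape — area = 204.35 mm². So its area = 204.35 mm². Layer 69 is larger (204.35 vs 180.50 mm²).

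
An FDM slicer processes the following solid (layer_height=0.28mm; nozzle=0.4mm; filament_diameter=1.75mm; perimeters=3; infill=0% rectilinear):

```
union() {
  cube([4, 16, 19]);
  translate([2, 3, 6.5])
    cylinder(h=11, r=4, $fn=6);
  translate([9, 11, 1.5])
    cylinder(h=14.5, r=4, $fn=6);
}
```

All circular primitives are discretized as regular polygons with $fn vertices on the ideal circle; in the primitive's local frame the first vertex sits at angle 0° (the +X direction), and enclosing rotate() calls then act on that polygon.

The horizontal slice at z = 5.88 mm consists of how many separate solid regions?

At z = 5.88 mm: the cube (footprint 4×16) is included at this height; the cylinder at (2, 3) does not reach this height (z outside [6.5, 17.5]); the r=4 cylinder at (9, 11) contributes a regular 6-gon of circumradius 4; Taking the union: the 2 present regions are separate (no shared area or edge), so areas and boundary lengths simply add and each stays a separate island — 2 connected regions. The result has 2 disconnected regions.

2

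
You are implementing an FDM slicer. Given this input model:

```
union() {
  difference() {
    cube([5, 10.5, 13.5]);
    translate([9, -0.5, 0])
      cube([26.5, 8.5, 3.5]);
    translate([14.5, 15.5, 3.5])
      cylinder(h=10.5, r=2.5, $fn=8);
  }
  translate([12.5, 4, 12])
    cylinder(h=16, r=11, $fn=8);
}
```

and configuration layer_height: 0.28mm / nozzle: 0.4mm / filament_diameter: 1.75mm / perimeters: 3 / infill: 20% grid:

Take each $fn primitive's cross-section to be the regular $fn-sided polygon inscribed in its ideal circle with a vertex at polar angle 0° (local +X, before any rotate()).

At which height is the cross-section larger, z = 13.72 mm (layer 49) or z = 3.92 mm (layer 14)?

Layer 49 (z = 13.72): the cube does not reach this height (z outside [0, 13.5]); the cube at (9, -0.5) is absent (z outside [0, 3.5]); the cylinder at (14.5, 15.5): section is a regular 8-gon, circumradius r=2.5 (area = (8/2)·2.500²·sin(360°/8) = 17.68 mm²); Subtracting the remaining from the first: the first operand is absent here, so nothing remains; the r=11 cylinder at (12.5, 4) gives a regular 8-gon of circumradius 11 (constant along its height) (area = (8/2)·11.000²·sin(360°/8) = 342.24 mm²); Taking the union: only the r=11 cylinder at (12.5, 4) is present, so the union is just that shape — area = 342.24 mm². So its area = 342.24 mm². Layer 14 (z = 3.92): the cube (footprint 5×10.5) is included at this height (area 52.50 mm²); the cube at (9, -0.5) is absent (z outside [0, 3.5]); the r=2.5 cylinder at (14.5, 15.5) gives a regular 8-gon of circumradius 2.5 (constant along its height) (area = (8/2)·2.500²·sin(360°/8) = 17.68 mm²); After the difference (first − rest): starting from the 5×10.5 cube (52.50 mm²), the r=2.5 cylinder at (14.5, 15.5) misses the remaining region (no effect) — area = 52.50 mm²; the cylinder at (12.5, 4) does not reach this height (z outside [12, 28]); Merging all regions: only the result so far is present, so the union is just that shape — area = 52.50 mm². So its area = 52.50 mm². Layer 49 is larger (342.24 vs 52.50 mm²).

layer 49 (z = 13.72 mm)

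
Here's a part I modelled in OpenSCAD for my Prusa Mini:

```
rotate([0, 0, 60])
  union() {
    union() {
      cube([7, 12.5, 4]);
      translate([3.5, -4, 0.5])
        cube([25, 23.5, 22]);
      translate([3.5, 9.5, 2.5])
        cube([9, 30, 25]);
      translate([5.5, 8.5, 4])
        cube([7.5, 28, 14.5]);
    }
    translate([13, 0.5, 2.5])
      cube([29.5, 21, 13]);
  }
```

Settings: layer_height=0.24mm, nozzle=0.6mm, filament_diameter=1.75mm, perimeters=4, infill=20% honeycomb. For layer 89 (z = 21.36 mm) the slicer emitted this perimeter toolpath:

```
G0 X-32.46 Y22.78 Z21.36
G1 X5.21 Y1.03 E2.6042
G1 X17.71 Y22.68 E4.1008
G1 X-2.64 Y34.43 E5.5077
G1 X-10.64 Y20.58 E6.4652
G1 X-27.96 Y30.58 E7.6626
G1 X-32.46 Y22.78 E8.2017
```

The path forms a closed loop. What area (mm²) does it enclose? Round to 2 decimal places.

Apply the shoelace formula to the sequence of (X, Y) vertices; enclosed area = 767.59 mm².

767.59 mm²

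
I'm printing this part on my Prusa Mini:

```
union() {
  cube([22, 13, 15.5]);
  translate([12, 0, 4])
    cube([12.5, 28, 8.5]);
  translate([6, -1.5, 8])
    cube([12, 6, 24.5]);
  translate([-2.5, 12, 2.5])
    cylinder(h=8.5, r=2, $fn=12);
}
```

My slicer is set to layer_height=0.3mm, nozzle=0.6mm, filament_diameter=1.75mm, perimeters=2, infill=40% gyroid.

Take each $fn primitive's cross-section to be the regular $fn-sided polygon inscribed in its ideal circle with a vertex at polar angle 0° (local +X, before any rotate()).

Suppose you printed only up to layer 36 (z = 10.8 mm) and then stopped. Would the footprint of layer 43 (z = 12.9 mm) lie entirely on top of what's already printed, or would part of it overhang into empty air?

Compare the two slices. At z = 10.8: the cube is present — its section is the full 22×13 rectangle (area 286.00 mm²); the cube at (12, 0) is present — its section is the full 12.5×28 rectangle (area 350.00 mm²); the cube at (6, -1.5) (footprint 12×6) is included at this height (area 72.00 mm²); the cylinder at (-2.5, 12): section is a regular 12-gon, circumradius r=2 (area = (12/2)·2.000²·sin(360°/12) = 12.00 mm²); Merging all regions: the regions partially overlap — summed areas 720.00 mm² minus the doubly-counted overlap 184.00 mm² gives 536.00 mm² — area = 536.00 mm². At z = 12.9: the 22×13 cube contributes its full rectangle (area 286.00 mm²); the cube at (12, 0) does not reach this height (z outside [4, 12.5]); the 12×6 cube at (6, -1.5) contributes its full rectangle (area 72.00 mm²); the cylinder at (-2.5, 12) is not intersected at this z (z outside [2.5, 11]); Taking the union: the regions partially overlap — summed areas 358.00 mm² minus the doubly-counted overlap 54.00 mm² gives 304.00 mm² — area = 304.00 mm². Checking containment: the cross-section at z = 12.9 is a subset of the cross-section at z = 10.8.

entirely on top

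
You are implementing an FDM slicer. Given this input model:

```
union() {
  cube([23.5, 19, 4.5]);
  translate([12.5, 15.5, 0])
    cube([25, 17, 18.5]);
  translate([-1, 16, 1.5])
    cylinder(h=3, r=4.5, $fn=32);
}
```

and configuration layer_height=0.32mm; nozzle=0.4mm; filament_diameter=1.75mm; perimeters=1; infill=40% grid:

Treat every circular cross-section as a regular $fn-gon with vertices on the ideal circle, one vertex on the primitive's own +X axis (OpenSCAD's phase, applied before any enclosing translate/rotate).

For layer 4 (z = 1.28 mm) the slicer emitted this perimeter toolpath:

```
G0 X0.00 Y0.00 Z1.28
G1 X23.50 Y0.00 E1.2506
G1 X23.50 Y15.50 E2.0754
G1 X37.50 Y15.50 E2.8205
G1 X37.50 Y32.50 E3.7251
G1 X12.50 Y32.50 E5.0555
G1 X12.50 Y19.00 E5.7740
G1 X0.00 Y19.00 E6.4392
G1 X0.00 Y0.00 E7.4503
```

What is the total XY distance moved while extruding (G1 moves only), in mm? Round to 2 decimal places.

140.00 mm

Sum the Euclidean lengths of each G1 segment: total = 140.00 mm.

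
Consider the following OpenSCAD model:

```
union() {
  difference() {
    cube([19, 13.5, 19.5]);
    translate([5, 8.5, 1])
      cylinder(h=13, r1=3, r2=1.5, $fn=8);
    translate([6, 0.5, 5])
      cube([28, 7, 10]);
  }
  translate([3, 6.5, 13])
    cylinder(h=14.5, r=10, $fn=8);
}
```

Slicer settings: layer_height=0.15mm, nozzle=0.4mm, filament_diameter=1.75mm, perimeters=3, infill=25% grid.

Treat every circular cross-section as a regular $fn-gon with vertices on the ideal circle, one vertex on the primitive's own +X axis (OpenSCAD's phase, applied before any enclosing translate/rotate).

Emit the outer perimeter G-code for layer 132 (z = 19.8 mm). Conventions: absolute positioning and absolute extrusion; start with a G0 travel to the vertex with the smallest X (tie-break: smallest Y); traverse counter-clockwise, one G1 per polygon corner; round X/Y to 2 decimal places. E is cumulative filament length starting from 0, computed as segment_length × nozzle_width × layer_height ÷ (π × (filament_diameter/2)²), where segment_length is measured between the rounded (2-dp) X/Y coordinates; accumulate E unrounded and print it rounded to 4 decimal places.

G0 X-7.00 Y6.50 Z19.80
G1 X-4.07 Y-0.57 E0.1909
G1 X3.00 Y-3.50 E0.3818
G1 X10.07 Y-0.57 E0.5727
G1 X13.00 Y6.50 E0.7636
G1 X10.07 Y13.57 E0.9545
G1 X3.00 Y16.50 E1.1454
G1 X-4.07 Y13.57 E1.3363
G1 X-7.00 Y6.50 E1.5273

At z = 19.8 mm: the cube does not reach this height (z outside [0, 19.5]); the cone at (5, 8.5) is not intersected at this z (z outside [1, 14]); the cube at (6, 0.5) is not intersected at this z (z outside [5, 15]); Taking the first minus the rest: the first operand is absent here, so nothing remains; the cylinder at (3, 6.5): section is a regular 8-gon, circumradius r=10; Combining (union): only the r=10 cylinder at (3, 6.5) is present, so the union is just that shape — 1 connected region. The outline is a single polygon with 8 vertices. Extrusion per mm of travel: 0.4 × 0.15 / (π × 0.875²) = 0.024945. Accumulating E over each segment gives final E = 1.5273.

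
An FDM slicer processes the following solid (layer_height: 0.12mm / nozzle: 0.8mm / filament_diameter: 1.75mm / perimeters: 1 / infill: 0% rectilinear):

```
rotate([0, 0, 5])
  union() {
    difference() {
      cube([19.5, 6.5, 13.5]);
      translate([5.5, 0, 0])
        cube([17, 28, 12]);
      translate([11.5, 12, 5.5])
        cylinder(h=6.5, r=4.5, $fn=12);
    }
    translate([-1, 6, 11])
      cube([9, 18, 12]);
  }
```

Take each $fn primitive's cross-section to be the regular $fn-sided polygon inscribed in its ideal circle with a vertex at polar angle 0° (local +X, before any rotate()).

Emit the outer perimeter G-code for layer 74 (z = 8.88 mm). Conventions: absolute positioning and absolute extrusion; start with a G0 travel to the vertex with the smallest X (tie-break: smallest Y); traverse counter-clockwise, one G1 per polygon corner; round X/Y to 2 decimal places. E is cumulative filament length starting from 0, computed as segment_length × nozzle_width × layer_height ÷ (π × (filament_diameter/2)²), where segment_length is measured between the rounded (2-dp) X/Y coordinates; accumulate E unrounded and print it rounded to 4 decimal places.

G0 X-0.57 Y6.48 Z8.88
G1 X0.00 Y0.00 E0.2596
G1 X5.48 Y0.48 E0.4792
G1 X4.91 Y6.95 E0.7384
G1 X-0.57 Y6.48 E0.9579

At z = 8.88 mm: the cube (footprint 19.5×6.5) is included at this height; the 17×28 cube at (5.5, 0) contributes its full rectangle; the r=4.5 cylinder at (11.5, 12) contributes a regular 12-gon of circumradius 4.5; Subtracting the remaining from the first: starting from the 19.5×6.5 cube, the 17×28 cube at (5.5, 0) partially overlaps it — only the 91.00 mm² overlap (of its 476.00 mm²) is removed, clipping the outline; the r=4.5 cylinder at (11.5, 12) misses the remaining region (no effect) — 1 connected region; the cube at (-1, 6) is absent (z outside [11, 23]); Taking the union: only that combined region is present, so the union is just that shape — 1 connected region; (whole slice rotated 5° about Z — lengths, areas and connectivity unchanged). The outline is a single polygon with 4 vertices. Extrusion per mm of travel: 0.8 × 0.12 / (π × 0.875²) = 0.039912. Accumulating E over each segment gives final E = 0.9579.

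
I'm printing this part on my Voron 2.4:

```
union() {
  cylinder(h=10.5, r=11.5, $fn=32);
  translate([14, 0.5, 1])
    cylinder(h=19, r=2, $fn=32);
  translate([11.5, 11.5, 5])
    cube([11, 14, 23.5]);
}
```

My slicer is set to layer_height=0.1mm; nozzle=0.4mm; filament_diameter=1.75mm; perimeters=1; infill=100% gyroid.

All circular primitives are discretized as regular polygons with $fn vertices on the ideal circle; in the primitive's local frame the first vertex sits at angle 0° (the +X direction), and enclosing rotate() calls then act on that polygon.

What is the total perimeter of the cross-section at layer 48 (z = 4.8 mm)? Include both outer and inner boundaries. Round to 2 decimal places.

84.69 mm

At z = 4.8 mm: the r=11.5 cylinder contributes a regular 32-gon of circumradius 11.5 (perimeter = 2·32·11.500·sin(180°/32) = 72.14 mm); the cylinder at (14, 0.5): section is a regular 32-gon, circumradius r=2 (perimeter = 2·32·2.000·sin(180°/32) = 12.55 mm); the cube at (11.5, 11.5) is not intersected at this z (z outside [5, 28.5]); Merging all regions: the 2 present regions are separate (no shared area or edge), so areas and boundary lengths simply add and each stays a separate island — boundary = 84.69 mm. Overall, the cross-section has 2 separate islands. Total boundary length (outer) = 84.69 mm.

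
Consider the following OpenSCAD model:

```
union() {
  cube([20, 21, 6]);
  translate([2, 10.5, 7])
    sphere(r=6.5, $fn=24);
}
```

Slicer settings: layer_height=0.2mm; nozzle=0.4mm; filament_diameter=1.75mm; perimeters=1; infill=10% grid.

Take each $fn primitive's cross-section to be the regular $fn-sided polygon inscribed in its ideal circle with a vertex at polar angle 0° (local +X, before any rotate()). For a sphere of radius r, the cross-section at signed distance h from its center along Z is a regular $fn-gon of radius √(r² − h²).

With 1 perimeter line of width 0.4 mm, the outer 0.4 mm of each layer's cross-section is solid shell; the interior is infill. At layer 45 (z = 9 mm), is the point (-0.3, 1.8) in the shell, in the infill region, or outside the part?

At z = 9 mm: the cube is not intersected at this z (z outside [0, 6]); the sphere at (2, 10.5): section is a regular 24-gon, circumradius = √(r²−h²) = √(6.5²−2²) = 6.185; Taking the union: only the r=6.5 sphere at (2, 10.5) is present, so the union is just that shape — 1 connected region. Overall, the cross-section is a single solid region. The nearest boundary edge runs (-1.09, 5.14)→(0.40, 4.53); distance from the point to it = 2.81 mm. The point is not inside any of the regions above, so it lies outside the cross-section (2.81 mm from the nearest boundary).

outside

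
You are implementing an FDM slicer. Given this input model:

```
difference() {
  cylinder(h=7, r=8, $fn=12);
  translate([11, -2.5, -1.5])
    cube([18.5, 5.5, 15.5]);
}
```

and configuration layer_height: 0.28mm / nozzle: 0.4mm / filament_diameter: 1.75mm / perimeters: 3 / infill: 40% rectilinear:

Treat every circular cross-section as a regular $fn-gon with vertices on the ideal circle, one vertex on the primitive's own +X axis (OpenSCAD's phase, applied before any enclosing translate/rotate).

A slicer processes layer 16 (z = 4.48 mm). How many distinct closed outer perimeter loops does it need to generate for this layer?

At z = 4.48 mm: the r=8 cylinder contributes a regular 12-gon of circumradius 8; the cube at (11, -2.5) is present — its section is the full 18.5×5.5 rectangle; After the difference (first − rest): starting from the r=8 cylinder, the 18.5×5.5 cube at (11, -2.5) misses the remaining region (no effect) — 1 connected region. The result has 1 disconnected region.

1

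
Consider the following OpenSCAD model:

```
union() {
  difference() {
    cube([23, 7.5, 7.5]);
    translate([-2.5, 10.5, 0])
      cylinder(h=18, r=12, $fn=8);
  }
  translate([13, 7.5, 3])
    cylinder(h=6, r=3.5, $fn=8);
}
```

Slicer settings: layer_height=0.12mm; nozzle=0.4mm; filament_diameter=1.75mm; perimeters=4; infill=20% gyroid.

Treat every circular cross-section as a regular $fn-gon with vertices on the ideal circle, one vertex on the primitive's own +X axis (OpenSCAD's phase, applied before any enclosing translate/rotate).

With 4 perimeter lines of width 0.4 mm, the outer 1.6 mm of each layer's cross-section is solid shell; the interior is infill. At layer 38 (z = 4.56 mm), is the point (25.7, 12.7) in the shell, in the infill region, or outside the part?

outside

At z = 4.56 mm: the 23×7.5 cube contributes its full rectangle; the cylinder at (-2.5, 10.5): section is a regular 8-gon, circumradius r=12; Taking the first minus the rest: starting from the 23×7.5 cube, the r=12 cylinder at (-2.5, 10.5) partially overlaps it — only the 46.22 mm² overlap (of its 407.29 mm²) is removed, clipping the outline — 1 connected region; the r=3.5 cylinder at (13, 7.5) contributes a regular 8-gon of circumradius 3.5; Combining (union): the regions partially overlap (shared area 17.32 mm²), so overlapping operands fuse into one piece — 1 connected region. Overall, the cross-section is a single solid region. The nearest boundary edge runs (16.50, 7.50)→(23.00, 7.50); distance from the point to it = 5.86 mm. The point is not inside any of the regions above, so it lies outside the cross-section (5.86 mm from the nearest boundary).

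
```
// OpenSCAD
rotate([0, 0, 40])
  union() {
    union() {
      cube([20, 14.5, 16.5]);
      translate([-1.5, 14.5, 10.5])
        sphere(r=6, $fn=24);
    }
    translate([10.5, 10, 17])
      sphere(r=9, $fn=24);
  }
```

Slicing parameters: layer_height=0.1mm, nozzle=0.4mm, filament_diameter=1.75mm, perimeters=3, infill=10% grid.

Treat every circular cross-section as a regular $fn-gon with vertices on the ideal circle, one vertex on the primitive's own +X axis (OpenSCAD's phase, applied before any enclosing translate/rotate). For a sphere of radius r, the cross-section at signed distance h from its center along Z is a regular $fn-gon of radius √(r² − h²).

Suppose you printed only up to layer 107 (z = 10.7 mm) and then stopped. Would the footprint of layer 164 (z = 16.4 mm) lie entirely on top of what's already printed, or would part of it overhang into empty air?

Compare the two slices. At z = 10.7: the cube (footprint 20×14.5) is included at this height (area 290.00 mm²); the r=6 sphere at (-1.5, 14.5) contributes a regular 24-gon of circumradius √(6²−0.2²) = 5.997 (area = (24/2)·5.997²·sin(360°/24) = 111.69 mm²); Taking the union: the regions partially overlap — summed areas 401.69 mm² minus the doubly-counted overlap 19.07 mm² gives 382.61 mm² — area = 382.61 mm²; the sphere at (10.5, 10): section is a regular 24-gon, circumradius = √(r²−h²) = √(9²−6.3²) = 6.427 (area = (24/2)·6.427²·sin(360°/24) = 128.30 mm²); Taking the union: the regions partially overlap — summed areas 510.91 mm² minus the doubly-counted overlap 116.47 mm² gives 394.44 mm² — area = 394.44 mm²; (rotated 40° about Z; rotation is an isometry so areas/perimeters/island counts are preserved). At z = 16.4: the cube is present — its section is the full 20×14.5 rectangle (area 290.00 mm²); the r=6 sphere at (-1.5, 14.5) contributes a regular 24-gon of circumradius √(6²−5.9²) = 1.091 (area = (24/2)·1.091²·sin(360°/24) = 3.70 mm²); Combining (union): the 2 present regions are separate (no shared area or edge), so areas and boundary lengths simply add and each stays a separate island — area = 293.70 mm²; the r=9 sphere at (10.5, 10) slices to a regular 24-gon of circumradius 8.980 (√(r²−h²) with h=0.6 from center) (area = (24/2)·8.980²·sin(360°/24) = 250.45 mm²); Combining (union): the regions partially overlap — summed areas 544.15 mm² minus the doubly-counted overlap 202.04 mm² gives 342.11 mm² — area = 342.11 mm²; (rotated 40° about Z; rotation is an isometry so areas/perimeters/island counts are preserved). Checking containment: at z = 16.4 the cross-section extends beyond the z = 10.7 cross-section by about 34.87 mm².

part overhangs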